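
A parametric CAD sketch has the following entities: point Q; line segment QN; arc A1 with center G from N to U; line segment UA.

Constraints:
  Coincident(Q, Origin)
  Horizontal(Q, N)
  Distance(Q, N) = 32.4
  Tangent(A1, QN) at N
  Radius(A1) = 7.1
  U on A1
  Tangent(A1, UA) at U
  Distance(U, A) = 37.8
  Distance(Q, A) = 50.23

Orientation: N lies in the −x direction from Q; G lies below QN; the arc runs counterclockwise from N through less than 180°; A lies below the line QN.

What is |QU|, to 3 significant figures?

40.1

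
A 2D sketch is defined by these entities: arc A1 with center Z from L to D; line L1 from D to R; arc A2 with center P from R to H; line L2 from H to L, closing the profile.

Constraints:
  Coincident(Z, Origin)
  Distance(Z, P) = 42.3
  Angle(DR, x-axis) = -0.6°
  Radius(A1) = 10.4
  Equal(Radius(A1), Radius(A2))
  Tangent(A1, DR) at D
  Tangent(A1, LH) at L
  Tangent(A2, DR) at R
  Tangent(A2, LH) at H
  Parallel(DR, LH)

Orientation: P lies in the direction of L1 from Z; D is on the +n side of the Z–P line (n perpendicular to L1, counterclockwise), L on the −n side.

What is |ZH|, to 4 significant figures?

43.56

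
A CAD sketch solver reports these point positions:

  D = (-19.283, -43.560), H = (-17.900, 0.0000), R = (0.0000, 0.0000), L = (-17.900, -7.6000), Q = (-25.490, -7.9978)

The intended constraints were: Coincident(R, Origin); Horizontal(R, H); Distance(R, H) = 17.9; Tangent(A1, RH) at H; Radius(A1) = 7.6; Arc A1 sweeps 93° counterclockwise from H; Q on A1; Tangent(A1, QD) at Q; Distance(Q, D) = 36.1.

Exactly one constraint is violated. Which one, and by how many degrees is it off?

Tangent(A1, QD) at Q — off by 6.90°.

R = (0.00, 0.00) ✓; R.y = 0.00, H.y = 0.00 ✓; |RH| = 17.90 ✓; ∠(LH, HR) = 90.00° ✓; |LH| = 7.600 ✓; bearing(L→Q) − bearing(L→H) = 93.00° ✓; |LQ| = 7.600 ✓; ∠(LQ, QD) = 83.10° ✗; |QD| = 36.10 ✓.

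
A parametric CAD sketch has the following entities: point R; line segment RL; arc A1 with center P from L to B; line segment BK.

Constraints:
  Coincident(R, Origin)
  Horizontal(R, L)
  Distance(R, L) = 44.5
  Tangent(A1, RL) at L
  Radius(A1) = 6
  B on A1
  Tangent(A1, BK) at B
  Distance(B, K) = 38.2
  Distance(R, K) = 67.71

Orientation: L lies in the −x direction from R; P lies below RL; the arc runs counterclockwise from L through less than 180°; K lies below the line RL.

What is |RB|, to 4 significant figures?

50.84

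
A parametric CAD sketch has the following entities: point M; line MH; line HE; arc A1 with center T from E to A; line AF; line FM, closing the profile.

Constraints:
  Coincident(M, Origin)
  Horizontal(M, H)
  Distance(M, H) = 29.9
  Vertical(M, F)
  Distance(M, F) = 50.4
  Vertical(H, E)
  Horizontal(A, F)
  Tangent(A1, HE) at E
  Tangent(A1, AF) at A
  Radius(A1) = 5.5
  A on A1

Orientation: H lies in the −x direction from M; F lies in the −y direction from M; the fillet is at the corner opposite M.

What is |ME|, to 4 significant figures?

53.94

M is at the origin; MH is horizontal with |MH| = 29.9 and H on the −x side, so H = (-29.90, 0.000). M and F share the same x with |MF| = 50.4 and F on the −y side, so F = (0.000, -50.40). The virtual corner opposite M is at (-29.90, -50.40). A1 meets HE tangentially, so TE is at right angles to HE and A1 meets AF tangentially, so TA is at right angles to AF, with radius 5.5, so the center T sits 5.5 in from both sides at T = (-24.40, -44.90). That places the tangent points at E = (-29.90, -44.90) on HE and A = (-24.40, -50.40) on AF. Then |ME| = |E − M| = 53.94.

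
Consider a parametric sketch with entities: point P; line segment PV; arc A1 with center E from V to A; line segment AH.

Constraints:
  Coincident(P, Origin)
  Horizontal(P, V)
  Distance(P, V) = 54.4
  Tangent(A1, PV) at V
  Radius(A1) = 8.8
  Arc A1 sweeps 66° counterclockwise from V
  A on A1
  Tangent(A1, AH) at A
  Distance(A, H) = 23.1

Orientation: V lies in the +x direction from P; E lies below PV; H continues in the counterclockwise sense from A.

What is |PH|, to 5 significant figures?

45.380

On A1, V sits at bearing 90° from E; a 66° counterclockwise sweep puts A at bearing 156°, so A = E + 8.8·(cos 156°, sin 156°) = (46.361, -5.2207). Tangency of A1 to AH means the radius EA is perpendicular to AH, so AH runs along (−sin 156°, cos 156°); with |AH| = 23.1, H = (36.965, -26.324). Then |PH| = |H − P| = 45.380.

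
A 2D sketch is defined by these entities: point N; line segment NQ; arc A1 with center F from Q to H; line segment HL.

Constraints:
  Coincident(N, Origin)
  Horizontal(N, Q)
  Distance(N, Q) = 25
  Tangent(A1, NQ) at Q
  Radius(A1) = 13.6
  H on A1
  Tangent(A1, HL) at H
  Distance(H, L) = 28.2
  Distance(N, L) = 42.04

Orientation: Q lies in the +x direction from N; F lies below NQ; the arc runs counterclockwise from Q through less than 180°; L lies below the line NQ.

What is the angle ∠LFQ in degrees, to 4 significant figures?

150.7°

Checks: N.y = 0.00, Q.y = 0.00 ✓; |FH| = 13.60 ✓; ∠(FH, HL) = 90.00° ✓; |HL| = 28.20 ✓; |NL| = 42.04 ✓.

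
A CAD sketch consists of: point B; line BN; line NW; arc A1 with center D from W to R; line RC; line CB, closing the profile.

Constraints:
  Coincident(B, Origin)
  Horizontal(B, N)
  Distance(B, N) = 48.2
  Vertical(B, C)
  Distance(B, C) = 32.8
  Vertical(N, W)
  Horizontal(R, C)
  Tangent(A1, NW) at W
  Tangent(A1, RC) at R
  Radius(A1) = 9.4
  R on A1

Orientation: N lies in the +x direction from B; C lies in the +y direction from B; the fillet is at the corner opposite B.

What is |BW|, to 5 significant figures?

53.580

The virtual corner opposite B is at (48.200, 32.800). Since A1 is tangent to NW there, DW ⟂ NW and tangency of A1 to RC means the radius DR is perpendicular to RC, with radius 9.4, so the center D sits 9.4 in from both sides at D = (38.800, 23.400). That places the tangent points at W = (48.200, 23.400) on NW and R = (38.800, 32.800) on RC. Then |BW| = |W − B| = 53.580.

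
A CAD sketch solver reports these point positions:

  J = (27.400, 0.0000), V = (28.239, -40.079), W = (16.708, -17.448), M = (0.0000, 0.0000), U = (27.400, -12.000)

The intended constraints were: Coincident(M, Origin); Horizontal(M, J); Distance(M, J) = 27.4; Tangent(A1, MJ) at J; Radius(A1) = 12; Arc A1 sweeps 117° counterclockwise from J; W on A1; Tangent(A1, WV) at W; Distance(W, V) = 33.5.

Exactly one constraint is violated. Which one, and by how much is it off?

Distance(W, V) = 33.5 — off by 8.10.

M = (0.00, 0.00) ✓; M.y = 0.00, J.y = 0.00 ✓; |MJ| = 27.40 ✓; ∠(UJ, JM) = 90.00° ✓; |UJ| = 12.00 ✓; bearing(U→W) − bearing(U→J) = 117.0° ✓; |UW| = 12.00 ✓; ∠(UW, WV) = 90.00° ✓; |WV| = 25.40 ✗.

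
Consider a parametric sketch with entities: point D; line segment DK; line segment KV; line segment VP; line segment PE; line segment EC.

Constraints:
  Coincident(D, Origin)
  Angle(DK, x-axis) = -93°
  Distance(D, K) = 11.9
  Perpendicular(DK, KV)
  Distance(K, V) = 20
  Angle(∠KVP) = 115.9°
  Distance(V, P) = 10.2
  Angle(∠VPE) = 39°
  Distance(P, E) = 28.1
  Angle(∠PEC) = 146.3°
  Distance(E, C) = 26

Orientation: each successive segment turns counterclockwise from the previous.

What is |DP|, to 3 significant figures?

24.6

DK is perpendicular to KV, so KV runs at -3.00°; with |KV| = 20.0, V = (19.3, -12.9). ∠KVP = 115.9° gives VP at 61.1° from the x-axis; with |VP| = 10.2, P = (24.3, -4.00). Then |DP| = |P − D| = 24.6.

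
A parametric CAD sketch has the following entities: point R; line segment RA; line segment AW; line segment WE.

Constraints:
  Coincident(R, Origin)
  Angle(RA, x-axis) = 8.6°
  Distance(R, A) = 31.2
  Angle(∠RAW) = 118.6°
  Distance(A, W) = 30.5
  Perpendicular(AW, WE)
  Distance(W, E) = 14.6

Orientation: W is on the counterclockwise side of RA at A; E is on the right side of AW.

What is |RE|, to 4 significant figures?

61.87

R is at the origin; RA runs at 8.6° with length 31.2, so A = 31.2·(cos 8.6°, sin 8.6°) = (30.85, 4.666). ∠RAW = 118.6°, so AW runs at 8.6° + (180° − 118.6°) = 70.00° from the x-axis; with |AW| = 30.5, W = A + 30.5·(cos 70.00°, sin 70.00°) = (41.28, 33.33). AW is perpendicular to WE; with |WE| = 14.6 on the right of AW, E = W + 14.6·(0.9397, -0.3420) = (55.00, 28.33). Then |RE| = |E − R| = 61.87.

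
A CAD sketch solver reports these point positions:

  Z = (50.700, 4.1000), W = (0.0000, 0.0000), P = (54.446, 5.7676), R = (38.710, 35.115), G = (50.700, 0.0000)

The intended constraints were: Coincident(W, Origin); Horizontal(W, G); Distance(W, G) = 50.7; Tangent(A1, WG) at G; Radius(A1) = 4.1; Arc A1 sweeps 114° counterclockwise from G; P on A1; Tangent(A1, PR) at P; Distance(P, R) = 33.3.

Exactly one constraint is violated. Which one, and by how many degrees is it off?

Tangent(A1, PR) at P — off by 4.20°.

W = (0.00, 0.00) ✓; W.y = 0.00, G.y = 0.00 ✓; |WG| = 50.70 ✓; ∠(ZG, GW) = 90.00° ✓; |ZG| = 4.100 ✓; bearing(Z→P) − bearing(Z→G) = 114.0° ✓; |ZP| = 4.100 ✓; ∠(ZP, PR) = 85.80° ✗; |PR| = 33.30 ✓.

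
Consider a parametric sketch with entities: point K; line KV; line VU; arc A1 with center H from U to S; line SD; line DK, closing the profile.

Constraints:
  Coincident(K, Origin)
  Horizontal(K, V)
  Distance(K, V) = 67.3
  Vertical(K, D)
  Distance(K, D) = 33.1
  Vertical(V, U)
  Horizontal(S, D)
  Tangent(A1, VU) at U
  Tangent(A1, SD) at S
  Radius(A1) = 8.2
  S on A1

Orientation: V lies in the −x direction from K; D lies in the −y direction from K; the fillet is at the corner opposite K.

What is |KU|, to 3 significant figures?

71.8

K is at the origin; K and V share the same y with |KV| = 67.3 and V on the −x side, so V = (-67.3, 0.00). K and D share the same x with |KD| = 33.1 and D on the −y side, so D = (0.00, -33.1). The virtual corner opposite K is at (-67.3, -33.1). Tangency of A1 to VU means the radius HU is perpendicular to VU and since A1 is tangent to SD there, HS ⟂ SD, with radius 8.2, so the center H sits 8.2 in from both sides at H = (-59.1, -24.9). That places the tangent points at U = (-67.3, -24.9) on VU and S = (-59.1, -33.1) on SD. Then |KU| = |U − K| = 71.8.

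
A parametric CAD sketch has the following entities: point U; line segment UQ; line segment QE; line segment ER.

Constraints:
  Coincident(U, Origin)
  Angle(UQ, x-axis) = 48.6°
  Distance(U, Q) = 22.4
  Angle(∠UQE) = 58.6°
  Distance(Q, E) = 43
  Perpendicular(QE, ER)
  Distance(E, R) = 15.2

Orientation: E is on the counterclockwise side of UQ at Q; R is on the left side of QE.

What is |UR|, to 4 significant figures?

31.57

U is at the origin; UQ runs at 48.6° with length 22.4, so Q = 22.4·(cos 48.6°, sin 48.6°) = (14.81, 16.80). ∠UQE = 58.6°, so QE runs at 48.6° + (180° − 58.6°) = 170.0° from the x-axis; with |QE| = 43.0, E = Q + 43.0·(cos 170.0°, sin 170.0°) = (-27.53, 24.27). QE is perpendicular to ER; with |ER| = 15.2 on the left of QE, R = E + 15.2·(-0.1736, -0.9848) = (-30.17, 9.300). Then |UR| = |R − U| = 31.57.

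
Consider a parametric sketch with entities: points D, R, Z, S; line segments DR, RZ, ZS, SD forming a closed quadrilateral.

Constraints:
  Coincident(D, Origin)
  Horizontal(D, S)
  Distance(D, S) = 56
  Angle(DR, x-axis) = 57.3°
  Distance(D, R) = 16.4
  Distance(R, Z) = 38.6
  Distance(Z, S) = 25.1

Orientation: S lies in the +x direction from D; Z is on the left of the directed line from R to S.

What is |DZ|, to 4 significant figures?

51.78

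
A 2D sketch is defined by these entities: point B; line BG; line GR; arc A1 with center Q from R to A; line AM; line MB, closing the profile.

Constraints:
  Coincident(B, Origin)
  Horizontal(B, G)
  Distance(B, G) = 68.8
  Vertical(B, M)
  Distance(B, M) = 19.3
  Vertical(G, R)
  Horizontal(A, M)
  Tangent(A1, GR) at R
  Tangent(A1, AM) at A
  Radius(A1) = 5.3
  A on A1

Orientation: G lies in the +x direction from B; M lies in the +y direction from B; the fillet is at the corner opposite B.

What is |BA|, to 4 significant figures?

66.37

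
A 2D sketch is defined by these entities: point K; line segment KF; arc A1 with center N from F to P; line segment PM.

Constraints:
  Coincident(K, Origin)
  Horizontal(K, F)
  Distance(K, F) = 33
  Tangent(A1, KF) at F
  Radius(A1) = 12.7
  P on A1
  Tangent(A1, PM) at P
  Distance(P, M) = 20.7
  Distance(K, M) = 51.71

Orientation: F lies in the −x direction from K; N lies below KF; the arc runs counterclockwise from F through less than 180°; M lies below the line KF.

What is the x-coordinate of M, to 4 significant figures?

-36.38

Checks: |NP| = 12.70 ✓; ∠(NP, PM) = 90.00° ✓; |PM| = 20.70 ✓; |KM| = 51.71 ✓.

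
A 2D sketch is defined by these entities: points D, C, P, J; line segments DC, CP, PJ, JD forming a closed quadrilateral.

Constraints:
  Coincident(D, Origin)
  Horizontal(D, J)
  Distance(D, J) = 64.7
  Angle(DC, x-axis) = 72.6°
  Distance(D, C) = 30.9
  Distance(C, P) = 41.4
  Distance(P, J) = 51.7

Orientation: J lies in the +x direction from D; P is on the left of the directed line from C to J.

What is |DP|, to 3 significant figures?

66.8

D is at the origin; D and J share the same y with |DJ| = 64.7 and J in +x, so J = (64.7, 0). DC runs at 72.6° with |DC| = 30.9, so C = (9.24, 29.5). P is determined by |CP| = 41.4 and |PJ| = 51.7 together: it lies at the intersection of circle(C, 41.4) and circle(J, 51.7). With |CJ| = 62.8, the foot of the radical line on CJ is 23.8 from C and the perpendicular offset is √(41.4² − 23.8²) = 33.9. Taking the left-of-CJ solution: P = (46.1, 48.3).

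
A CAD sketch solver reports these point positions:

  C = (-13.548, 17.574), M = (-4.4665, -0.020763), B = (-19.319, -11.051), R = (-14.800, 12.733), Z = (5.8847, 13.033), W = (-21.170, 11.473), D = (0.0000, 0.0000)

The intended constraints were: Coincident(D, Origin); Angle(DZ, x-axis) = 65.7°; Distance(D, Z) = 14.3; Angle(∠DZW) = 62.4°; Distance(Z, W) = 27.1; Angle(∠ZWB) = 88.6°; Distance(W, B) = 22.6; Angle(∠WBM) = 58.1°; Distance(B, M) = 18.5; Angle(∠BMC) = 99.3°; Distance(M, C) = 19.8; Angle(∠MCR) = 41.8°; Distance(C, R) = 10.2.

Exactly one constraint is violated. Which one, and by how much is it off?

Distance(C, R) = 10.2 — off by 5.20.

D = (0.00, 0.00) ✓; DZ at 65.70° ✓; |DZ| = 14.30 ✓; ∠DZW = 62.40° ✓; |ZW| = 27.10 ✓; ∠ZWB = 88.60° ✓; |WB| = 22.60 ✓; ∠WBM = 58.10° ✓; |BM| = 18.50 ✓; ∠BMC = 99.30° ✓; |MC| = 19.80 ✓; ∠MCR = 41.80° ✓; |CR| = 5.000 ✗.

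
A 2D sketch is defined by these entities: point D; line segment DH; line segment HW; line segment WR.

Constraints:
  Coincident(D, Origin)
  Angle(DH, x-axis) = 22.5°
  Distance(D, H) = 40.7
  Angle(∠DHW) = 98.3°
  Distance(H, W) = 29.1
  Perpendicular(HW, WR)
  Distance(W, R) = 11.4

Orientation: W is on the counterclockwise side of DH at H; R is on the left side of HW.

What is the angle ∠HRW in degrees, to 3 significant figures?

68.6°

D is at the origin; DH runs at 22.5° with length 40.7, so H = 40.7·(cos 22.5°, sin 22.5°) = (37.6, 15.6). ∠DHW = 98.3°, so HW runs at 22.5° + (180° − 98.3°) = 104° from the x-axis; with |HW| = 29.1, W = H + 29.1·(cos 104°, sin 104°) = (30.5, 43.8). The perpendicularity gives WR at right angles to HW; with |WR| = 11.4 on the left of HW, R = W + 11.4·(-0.969, -0.245) = (19.4, 41.0). Then cos ∠HRW = RH·RW / (|RH||RW|), giving 68.6°.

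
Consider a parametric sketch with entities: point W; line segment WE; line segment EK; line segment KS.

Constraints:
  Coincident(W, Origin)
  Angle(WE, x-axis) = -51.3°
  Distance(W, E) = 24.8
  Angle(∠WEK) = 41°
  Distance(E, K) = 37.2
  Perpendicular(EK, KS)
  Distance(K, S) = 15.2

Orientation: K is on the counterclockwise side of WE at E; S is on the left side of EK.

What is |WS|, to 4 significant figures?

18.51

∠WEK = 41.0°, so EK runs at -51.3° + (180° − 41.0°) = 87.70° from the x-axis; with |EK| = 37.2, K = E + 37.2·(cos 87.70°, sin 87.70°) = (17.00, 17.82). The perpendicularity gives KS at right angles to EK; with |KS| = 15.2 on the left of EK, S = K + 15.2·(-0.9992, 0.04013) = (1.811, 18.43). Then |WS| = |S − W| = 18.51.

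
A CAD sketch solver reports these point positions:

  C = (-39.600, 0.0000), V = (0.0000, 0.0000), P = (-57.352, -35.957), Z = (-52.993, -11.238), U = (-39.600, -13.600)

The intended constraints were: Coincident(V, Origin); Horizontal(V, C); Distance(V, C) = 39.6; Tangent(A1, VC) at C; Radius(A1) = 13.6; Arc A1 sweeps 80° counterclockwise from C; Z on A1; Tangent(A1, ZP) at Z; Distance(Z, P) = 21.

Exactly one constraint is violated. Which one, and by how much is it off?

Distance(Z, P) = 21 — off by 4.10.

V = (0.00, 0.00) ✓; V.y = 0.00, C.y = 0.00 ✓; |VC| = 39.60 ✓; ∠(UC, CV) = 90.00° ✓; |UC| = 13.60 ✓; bearing(U→Z) − bearing(U→C) = 80.00° ✓; |UZ| = 13.60 ✓; ∠(UZ, ZP) = 90.00° ✓; |ZP| = 25.10 ✗.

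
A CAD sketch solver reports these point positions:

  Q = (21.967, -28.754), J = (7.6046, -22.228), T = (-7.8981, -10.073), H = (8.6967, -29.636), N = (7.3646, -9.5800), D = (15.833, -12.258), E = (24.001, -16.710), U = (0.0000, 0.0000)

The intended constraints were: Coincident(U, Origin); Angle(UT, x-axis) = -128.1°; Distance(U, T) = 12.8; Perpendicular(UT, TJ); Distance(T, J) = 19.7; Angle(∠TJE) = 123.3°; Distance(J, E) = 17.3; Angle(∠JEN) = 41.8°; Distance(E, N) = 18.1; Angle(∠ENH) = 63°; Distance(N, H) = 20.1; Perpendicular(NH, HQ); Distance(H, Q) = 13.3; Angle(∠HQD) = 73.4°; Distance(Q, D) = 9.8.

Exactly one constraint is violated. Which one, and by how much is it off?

Distance(Q, D) = 9.8 — off by 7.80.

U = (0.00, 0.00) ✓; UT at -128.1° ✓; |UT| = 12.80 ✓; ∠(UT, TJ) = 90.00° ✓; |TJ| = 19.70 ✓; ∠TJE = 123.3° ✓; |JE| = 17.30 ✓; ∠JEN = 41.80° ✓; |EN| = 18.10 ✓; ∠ENH = 63.00° ✓; |NH| = 20.10 ✓; ∠(NH, HQ) = 90.00° ✓; |HQ| = 13.30 ✓; ∠HQD = 73.40° ✓; |QD| = 17.60 ✗.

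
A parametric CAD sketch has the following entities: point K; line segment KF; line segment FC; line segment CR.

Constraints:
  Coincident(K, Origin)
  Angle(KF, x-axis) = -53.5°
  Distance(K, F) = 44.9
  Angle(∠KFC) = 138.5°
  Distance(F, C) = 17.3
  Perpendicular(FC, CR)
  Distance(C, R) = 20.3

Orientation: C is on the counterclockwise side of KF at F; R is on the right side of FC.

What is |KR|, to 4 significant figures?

71.41

K is at the origin; KF runs at -53.5° with length 44.9, so F = 44.9·(cos -53.5°, sin -53.5°) = (26.71, -36.09). ∠KFC = 138.5°, so FC runs at -53.5° + (180° − 138.5°) = -12.00° from the x-axis; with |FC| = 17.3, C = F + 17.3·(cos -12.00°, sin -12.00°) = (43.63, -39.69). FC ⟂ CR; with |CR| = 20.3 on the right of FC, R = C + 20.3·(-0.2079, -0.9781) = (39.41, -59.55). Then |KR| = |R − K| = 71.41.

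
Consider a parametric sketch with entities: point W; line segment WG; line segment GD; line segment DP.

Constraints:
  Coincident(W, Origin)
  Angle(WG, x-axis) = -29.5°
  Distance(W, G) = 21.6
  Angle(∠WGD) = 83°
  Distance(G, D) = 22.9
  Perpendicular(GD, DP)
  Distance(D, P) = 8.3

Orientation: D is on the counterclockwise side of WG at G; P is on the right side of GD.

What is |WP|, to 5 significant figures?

35.989

W is at the origin; WG runs at -29.5° with length 21.6, so G = 21.6·(cos -29.5°, sin -29.5°) = (18.800, -10.636). ∠WGD = 83.0°, so GD runs at -29.5° + (180° − 83.0°) = 67.500° from the x-axis; with |GD| = 22.9, D = G + 22.9·(cos 67.500°, sin 67.500°) = (27.563, 10.520). The perpendicularity gives DP at right angles to GD; with |DP| = 8.3 on the right of GD, P = D + 8.3·(0.92388, -0.38268) = (35.231, 7.3442). Then |WP| = |P − W| = 35.989.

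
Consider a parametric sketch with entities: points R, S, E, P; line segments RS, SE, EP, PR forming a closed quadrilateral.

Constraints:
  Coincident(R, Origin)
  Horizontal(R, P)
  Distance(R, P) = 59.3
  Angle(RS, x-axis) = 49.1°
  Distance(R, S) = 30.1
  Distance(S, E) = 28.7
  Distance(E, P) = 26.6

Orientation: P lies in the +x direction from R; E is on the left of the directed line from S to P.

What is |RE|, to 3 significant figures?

54.1

Checks: |SE| = 28.70 ✓; |EP| = 26.60 ✓.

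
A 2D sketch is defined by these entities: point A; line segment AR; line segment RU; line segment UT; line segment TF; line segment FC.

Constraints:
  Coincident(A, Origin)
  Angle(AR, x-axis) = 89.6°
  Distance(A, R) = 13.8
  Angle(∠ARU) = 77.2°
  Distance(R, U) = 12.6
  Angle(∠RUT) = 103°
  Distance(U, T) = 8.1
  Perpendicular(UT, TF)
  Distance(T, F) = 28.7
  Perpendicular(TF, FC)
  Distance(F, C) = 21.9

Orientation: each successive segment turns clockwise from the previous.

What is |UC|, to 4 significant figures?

31.85

A is at the origin; AR runs at 89.6° with length 13.8, so R = (0.09634, 13.80). ∠ARU = 77.2° gives RU at -13.20° from the x-axis; with |RU| = 12.6, U = (12.36, 10.92). ∠RUT = 103.0° gives UT at -90.20° from the x-axis; with |UT| = 8.1, T = (12.34, 2.822). The perpendicularity gives TF at right angles to UT, so TF runs at 179.8°; with |TF| = 28.7, F = (-16.36, 2.923). The perpendicularity gives FC at right angles to TF, so FC runs at 89.80°; with |FC| = 21.9, C = (-16.29, 24.82). Then |UC| = |C − U| = 31.85.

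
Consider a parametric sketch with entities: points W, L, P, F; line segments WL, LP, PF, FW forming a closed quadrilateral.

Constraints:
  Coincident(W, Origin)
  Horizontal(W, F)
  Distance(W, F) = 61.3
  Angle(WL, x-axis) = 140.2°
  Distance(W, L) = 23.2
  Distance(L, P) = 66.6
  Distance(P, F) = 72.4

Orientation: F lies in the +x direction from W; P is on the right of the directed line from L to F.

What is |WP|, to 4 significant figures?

47.62

Checks: |LP| = 66.60 ✓; |PF| = 72.40 ✓.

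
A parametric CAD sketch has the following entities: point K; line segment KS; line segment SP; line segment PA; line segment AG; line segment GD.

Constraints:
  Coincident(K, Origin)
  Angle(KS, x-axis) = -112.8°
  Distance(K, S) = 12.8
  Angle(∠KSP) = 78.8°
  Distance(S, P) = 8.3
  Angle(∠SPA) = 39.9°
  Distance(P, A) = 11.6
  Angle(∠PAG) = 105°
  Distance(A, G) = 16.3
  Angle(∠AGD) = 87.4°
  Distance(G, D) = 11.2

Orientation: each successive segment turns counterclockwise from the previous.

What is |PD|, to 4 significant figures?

18.79

∠PAG = 105.0° gives AG at -156.5° from the x-axis; with |AG| = 16.3, G = (-19.00, -10.89). ∠AGD = 87.4° gives GD at -63.90° from the x-axis; with |GD| = 11.2, D = (-14.07, -20.95). Then |PD| = |D − P| = 18.79.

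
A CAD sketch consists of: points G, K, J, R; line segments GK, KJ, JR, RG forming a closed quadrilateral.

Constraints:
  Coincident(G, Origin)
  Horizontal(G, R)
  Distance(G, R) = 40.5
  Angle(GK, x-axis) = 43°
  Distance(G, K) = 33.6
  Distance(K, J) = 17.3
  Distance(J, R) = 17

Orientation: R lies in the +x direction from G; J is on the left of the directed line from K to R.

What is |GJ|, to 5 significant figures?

44.226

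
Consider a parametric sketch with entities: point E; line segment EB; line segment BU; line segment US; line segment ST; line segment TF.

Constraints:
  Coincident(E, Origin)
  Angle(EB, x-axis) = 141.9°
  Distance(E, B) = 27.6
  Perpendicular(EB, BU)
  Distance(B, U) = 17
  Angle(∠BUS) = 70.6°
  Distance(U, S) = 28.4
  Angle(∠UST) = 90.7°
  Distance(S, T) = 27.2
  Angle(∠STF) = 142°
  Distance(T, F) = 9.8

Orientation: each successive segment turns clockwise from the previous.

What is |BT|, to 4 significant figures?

25.64

E is at the origin; EB runs at 141.9° with length 27.6, so B = (-21.72, 17.03). The perpendicularity gives BU at right angles to EB, so BU runs at 51.90°; with |BU| = 17.0, U = (-11.23, 30.41). ∠BUS = 70.6° gives US at -57.50° from the x-axis; with |US| = 28.4, S = (4.030, 6.456). ∠UST = 90.7° gives ST at -146.8° from the x-axis; with |ST| = 27.2, T = (-18.73, -8.438). Then |BT| = |T − B| = 25.64.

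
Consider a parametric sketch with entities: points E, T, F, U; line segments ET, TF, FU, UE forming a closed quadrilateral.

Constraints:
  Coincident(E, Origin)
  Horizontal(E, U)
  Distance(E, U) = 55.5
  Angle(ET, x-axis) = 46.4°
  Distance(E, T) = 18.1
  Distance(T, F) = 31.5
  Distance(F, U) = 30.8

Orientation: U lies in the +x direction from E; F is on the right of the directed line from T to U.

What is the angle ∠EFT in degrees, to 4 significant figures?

33.36°

Checks: |TF| = 31.50 ✓; |FU| = 30.80 ✓.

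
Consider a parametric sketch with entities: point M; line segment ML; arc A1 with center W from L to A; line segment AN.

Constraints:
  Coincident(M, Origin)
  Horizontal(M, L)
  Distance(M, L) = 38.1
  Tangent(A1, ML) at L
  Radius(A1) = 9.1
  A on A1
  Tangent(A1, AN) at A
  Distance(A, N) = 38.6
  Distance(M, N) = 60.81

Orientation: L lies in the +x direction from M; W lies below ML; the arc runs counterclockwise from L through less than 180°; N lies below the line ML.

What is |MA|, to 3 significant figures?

31.1

Checks: ∠(WL, LM) = 90.00° ✓; |WL| = 9.100 ✓; |WA| = 9.100 ✓; ∠(WA, AN) = 90.00° ✓; |AN| = 38.60 ✓; |MN| = 60.81 ✓.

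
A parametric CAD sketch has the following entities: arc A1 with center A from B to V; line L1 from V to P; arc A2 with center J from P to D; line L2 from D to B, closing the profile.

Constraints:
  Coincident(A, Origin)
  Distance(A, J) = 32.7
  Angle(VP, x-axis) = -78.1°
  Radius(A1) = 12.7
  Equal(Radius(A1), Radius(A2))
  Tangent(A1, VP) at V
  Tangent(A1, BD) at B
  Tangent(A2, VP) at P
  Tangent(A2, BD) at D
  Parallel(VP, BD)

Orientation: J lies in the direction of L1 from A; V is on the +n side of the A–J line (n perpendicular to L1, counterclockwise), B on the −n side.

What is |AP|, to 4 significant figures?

35.08

Tangency of A1 to both parallel lines with radius 12.7 puts V and B at A ± 12.7·n: V = (12.43, 2.619), B = (-12.43, -2.619). Equal radii place P and D the same way about J: P = J + 12.7·n = (19.17, -29.38), D = J − 12.7·n = (-5.684, -34.62). Then |AP| = |P − A| = 35.08.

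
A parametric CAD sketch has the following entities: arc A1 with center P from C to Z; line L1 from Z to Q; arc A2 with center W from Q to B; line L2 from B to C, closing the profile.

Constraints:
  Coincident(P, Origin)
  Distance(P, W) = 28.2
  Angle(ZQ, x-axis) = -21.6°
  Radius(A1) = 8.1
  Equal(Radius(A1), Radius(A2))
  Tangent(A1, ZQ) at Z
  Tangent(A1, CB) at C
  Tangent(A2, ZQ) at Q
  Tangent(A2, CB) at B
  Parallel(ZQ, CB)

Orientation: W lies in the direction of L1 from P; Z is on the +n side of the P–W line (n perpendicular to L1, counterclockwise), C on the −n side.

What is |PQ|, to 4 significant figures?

29.34

The slot axis is L1's direction at -21.6°, so u = (cos -21.6°, sin -21.6°) = (0.9298, -0.3681) and n = (−sin -21.6°, cos -21.6°) = (0.3681, 0.9298). P is at the origin and W lies 28.2 along u from P, so W = 28.2·u = (26.22, -10.38). Tangency of A1 to both parallel lines with radius 8.1 puts Z and C at P ± 8.1·n: Z = (2.982, 7.531), C = (-2.982, -7.531). Equal radii place Q and B the same way about W: Q = W + 8.1·n = (29.20, -2.850), B = W − 8.1·n = (23.24, -17.91). Then |PQ| = |Q − P| = 29.34.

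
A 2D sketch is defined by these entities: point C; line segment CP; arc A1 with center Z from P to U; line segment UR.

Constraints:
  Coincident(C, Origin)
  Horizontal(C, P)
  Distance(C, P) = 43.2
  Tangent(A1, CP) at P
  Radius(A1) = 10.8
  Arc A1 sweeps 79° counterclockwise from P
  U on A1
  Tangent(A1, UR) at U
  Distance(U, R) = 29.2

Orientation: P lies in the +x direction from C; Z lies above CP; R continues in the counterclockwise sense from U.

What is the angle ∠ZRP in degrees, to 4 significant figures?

7.914°

C is at the origin; C and P share the same y with |CP| = 43.2 and P on the +x side, so P = (43.20, 0.000). A1 meets CP tangentially, so ZP is at right angles to CP, so Z = P + (0, 10.8) = (43.20, 10.80). On A1, P sits at bearing -90° from Z; a 79° counterclockwise sweep puts U at bearing -11°, so U = Z + 10.8·(cos -11°, sin -11°) = (53.80, 8.739). Since A1 is tangent to UR there, ZU ⟂ UR, so UR runs along (−sin -11°, cos -11°); with |UR| = 29.2, R = (59.37, 37.40). Then cos ∠ZRP = RZ·RP / (|RZ||RP|), giving 7.914°.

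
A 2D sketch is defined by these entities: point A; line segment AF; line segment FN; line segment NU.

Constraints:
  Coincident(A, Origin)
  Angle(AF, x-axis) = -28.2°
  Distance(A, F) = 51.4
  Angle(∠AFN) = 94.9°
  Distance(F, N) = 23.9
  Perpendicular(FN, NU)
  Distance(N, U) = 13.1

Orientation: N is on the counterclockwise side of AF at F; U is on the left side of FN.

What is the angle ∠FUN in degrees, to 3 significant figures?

61.3°

A is at the origin; AF runs at -28.2° with length 51.4, so F = 51.4·(cos -28.2°, sin -28.2°) = (45.3, -24.3). ∠AFN = 94.9°, so FN runs at -28.2° + (180° − 94.9°) = 56.9° from the x-axis; with |FN| = 23.9, N = F + 23.9·(cos 56.9°, sin 56.9°) = (58.4, -4.27). FN ⟂ NU; with |NU| = 13.1 on the left of FN, U = N + 13.1·(-0.838, 0.546) = (47.4, 2.89). Then cos ∠FUN = UF·UN / (|UF||UN|), giving 61.3°.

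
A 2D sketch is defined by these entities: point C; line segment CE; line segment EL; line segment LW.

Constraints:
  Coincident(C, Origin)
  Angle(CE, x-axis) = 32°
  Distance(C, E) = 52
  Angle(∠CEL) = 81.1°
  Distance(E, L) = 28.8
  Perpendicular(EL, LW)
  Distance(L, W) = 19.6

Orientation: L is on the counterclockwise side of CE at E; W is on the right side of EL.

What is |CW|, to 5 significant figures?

73.946

C is at the origin; CE runs at 32.0° with length 52.0, so E = 52.0·(cos 32.0°, sin 32.0°) = (44.099, 27.556). ∠CEL = 81.1°, so EL runs at 32.0° + (180° − 81.1°) = 130.90° from the x-axis; with |EL| = 28.8, L = E + 28.8·(cos 130.90°, sin 130.90°) = (25.242, 49.324). EL is perpendicular to LW; with |LW| = 19.6 on the right of EL, W = L + 19.6·(0.75585, 0.65474) = (40.057, 62.157). Then |CW| = |W − C| = 73.946.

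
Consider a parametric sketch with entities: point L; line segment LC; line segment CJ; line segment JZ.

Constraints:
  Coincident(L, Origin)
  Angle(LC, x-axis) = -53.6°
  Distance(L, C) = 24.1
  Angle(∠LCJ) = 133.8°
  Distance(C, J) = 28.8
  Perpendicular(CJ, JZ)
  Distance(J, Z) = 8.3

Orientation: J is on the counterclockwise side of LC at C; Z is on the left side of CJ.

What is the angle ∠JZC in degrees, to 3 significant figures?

73.9°

L is at the origin; LC runs at -53.6° with length 24.1, so C = 24.1·(cos -53.6°, sin -53.6°) = (14.3, -19.4). ∠LCJ = 133.8°, so CJ runs at -53.6° + (180° − 133.8°) = -7.40° from the x-axis; with |CJ| = 28.8, J = C + 28.8·(cos -7.40°, sin -7.40°) = (42.9, -23.1). The perpendicularity gives JZ at right angles to CJ; with |JZ| = 8.3 on the left of CJ, Z = J + 8.3·(0.129, 0.992) = (43.9, -14.9). Then cos ∠JZC = ZJ·ZC / (|ZJ||ZC|), giving 73.9°.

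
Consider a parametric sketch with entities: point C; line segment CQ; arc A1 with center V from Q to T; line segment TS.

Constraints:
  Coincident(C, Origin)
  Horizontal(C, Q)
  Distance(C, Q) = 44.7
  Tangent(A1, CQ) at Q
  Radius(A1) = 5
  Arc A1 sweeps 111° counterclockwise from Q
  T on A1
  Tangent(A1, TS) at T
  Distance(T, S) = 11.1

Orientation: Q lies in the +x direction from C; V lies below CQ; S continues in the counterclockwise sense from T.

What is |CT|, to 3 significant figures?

40.6

C is at the origin; C and Q share the same y with |CQ| = 44.7 and Q on the +x side, so Q = (44.7, 0.00). Since A1 is tangent to CQ there, VQ ⟂ CQ, so V = Q + (0, -5) = (44.7, -5.00). On A1, Q sits at bearing 90° from V; a 111° counterclockwise sweep puts T at bearing 201°, so T = V + 5.0·(cos 201°, sin 201°) = (40.0, -6.79). Then |CT| = |T − C| = 40.6.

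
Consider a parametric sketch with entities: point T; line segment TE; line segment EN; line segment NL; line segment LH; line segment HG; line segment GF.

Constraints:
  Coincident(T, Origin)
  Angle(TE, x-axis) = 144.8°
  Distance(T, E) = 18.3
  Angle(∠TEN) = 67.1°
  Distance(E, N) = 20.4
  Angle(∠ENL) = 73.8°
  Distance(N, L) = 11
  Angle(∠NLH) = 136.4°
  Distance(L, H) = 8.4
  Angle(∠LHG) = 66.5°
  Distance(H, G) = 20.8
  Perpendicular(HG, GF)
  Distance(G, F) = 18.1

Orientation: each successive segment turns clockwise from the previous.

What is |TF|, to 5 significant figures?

30.971

∠LHG = 66.5° gives HG at 128.60° from the x-axis; with |HG| = 20.8, G = (-11.565, 19.571). The perpendicularity gives GF at right angles to HG, so GF runs at 38.600°; with |GF| = 18.1, F = (2.5801, 30.863). Then |TF| = |F − T| = 30.971.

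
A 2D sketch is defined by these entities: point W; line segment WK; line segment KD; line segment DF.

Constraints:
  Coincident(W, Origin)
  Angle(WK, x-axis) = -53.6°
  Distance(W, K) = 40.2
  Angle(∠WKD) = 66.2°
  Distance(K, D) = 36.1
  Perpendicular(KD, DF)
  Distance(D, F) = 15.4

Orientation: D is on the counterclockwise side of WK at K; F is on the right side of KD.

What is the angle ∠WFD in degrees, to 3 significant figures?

20.9°

∠WKD = 66.2°, so KD runs at -53.6° + (180° − 66.2°) = 60.2° from the x-axis; with |KD| = 36.1, D = K + 36.1·(cos 60.2°, sin 60.2°) = (41.8, -1.03). KD ⟂ DF; with |DF| = 15.4 on the right of KD, F = D + 15.4·(0.868, -0.497) = (55.2, -8.68). Then cos ∠WFD = FW·FD / (|FW||FD|), giving 20.9°.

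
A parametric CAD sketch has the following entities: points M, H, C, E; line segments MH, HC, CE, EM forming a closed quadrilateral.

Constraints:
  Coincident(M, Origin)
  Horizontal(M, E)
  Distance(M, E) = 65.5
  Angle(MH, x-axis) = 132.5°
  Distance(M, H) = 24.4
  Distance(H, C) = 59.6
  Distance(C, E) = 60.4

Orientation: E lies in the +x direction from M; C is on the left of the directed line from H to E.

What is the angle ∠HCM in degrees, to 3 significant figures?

23.4°

M is at the origin; ME is horizontal with |ME| = 65.5 and E in +x, so E = (65.5, 0). MH runs at 132.5° with |MH| = 24.4, so H = (-16.5, 18.0). C is determined by |HC| = 59.6 and |CE| = 60.4 together: it lies at the intersection of circle(H, 59.6) and circle(E, 60.4). With |HE| = 83.9, the foot of the radical line on HE is 41.4 from H and the perpendicular offset is √(59.6² − 41.4²) = 42.9. Taking the left-of-HE solution: C = (33.1, 51.0).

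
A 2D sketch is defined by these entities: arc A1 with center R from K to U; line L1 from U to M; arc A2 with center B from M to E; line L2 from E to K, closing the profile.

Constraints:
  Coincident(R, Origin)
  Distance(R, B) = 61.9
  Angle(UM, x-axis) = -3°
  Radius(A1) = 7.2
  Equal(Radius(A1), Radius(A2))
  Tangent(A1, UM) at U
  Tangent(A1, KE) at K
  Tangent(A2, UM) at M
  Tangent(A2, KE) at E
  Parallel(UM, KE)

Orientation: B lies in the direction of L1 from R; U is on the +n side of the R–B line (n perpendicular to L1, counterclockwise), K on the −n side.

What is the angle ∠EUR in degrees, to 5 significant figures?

76.904°

The slot axis is L1's direction at -3.0°, so u = (cos -3.0°, sin -3.0°) = (0.99863, -0.052336) and n = (−sin -3.0°, cos -3.0°) = (0.052336, 0.99863). R is at the origin and B lies 61.9 along u from R, so B = 61.9·u = (61.815, -3.2396). Tangency of A1 to both parallel lines with radius 7.2 puts U and K at R ± 7.2·n: U = (0.37682, 7.1901), K = (-0.37682, -7.1901). Equal radii place M and E the same way about B: M = B + 7.2·n = (62.192, 3.9505), E = B − 7.2·n = (61.438, -10.430). Then cos ∠EUR = UE·UR / (|UE||UR|), giving 76.904°.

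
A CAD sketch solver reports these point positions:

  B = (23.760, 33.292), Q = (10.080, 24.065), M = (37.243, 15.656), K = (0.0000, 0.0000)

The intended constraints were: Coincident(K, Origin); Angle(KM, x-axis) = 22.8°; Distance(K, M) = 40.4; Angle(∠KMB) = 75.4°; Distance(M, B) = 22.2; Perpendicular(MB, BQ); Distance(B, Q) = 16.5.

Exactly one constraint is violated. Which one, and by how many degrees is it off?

Perpendicular(MB, BQ) — off by 3.40°.

K = (0.00, 0.00) ✓; KM at 22.80° ✓; |KM| = 40.40 ✓; ∠KMB = 75.40° ✓; |MB| = 22.20 ✓; ∠(MB, BQ) = 86.60° ✗; |BQ| = 16.50 ✓.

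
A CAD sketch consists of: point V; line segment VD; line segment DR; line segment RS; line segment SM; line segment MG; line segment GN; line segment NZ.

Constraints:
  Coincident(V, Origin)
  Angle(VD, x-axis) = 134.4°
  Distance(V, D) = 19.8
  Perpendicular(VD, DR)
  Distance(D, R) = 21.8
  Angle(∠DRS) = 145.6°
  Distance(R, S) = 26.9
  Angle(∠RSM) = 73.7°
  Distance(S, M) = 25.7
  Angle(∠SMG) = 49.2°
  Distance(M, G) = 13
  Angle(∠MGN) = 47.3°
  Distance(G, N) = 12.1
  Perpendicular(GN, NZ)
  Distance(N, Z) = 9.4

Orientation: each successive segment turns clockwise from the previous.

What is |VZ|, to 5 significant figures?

29.965

∠MGN = 47.3° gives GN at 0.20000° from the x-axis; with |GN| = 12.1, N = (28.644, 18.091). The perpendicularity gives NZ at right angles to GN, so NZ runs at -89.800°; with |NZ| = 9.4, Z = (28.677, 8.6909). Then |VZ| = |Z − V| = 29.965.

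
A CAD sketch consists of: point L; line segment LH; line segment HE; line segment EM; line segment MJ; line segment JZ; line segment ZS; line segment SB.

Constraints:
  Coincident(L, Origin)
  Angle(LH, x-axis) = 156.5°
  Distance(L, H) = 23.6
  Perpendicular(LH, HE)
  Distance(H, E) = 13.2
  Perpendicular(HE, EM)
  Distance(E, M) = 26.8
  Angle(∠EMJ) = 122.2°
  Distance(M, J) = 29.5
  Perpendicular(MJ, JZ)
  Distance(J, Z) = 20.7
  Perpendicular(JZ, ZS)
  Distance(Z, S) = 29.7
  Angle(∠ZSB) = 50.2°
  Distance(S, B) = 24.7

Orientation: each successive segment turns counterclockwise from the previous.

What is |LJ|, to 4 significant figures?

22.28

L is at the origin; LH runs at 156.5° with length 23.6, so H = (-21.64, 9.410). LH is perpendicular to HE, so HE runs at -113.5°; with |HE| = 13.2, E = (-26.91, -2.695). HE ⟂ EM, so EM runs at -23.50°; with |EM| = 26.8, M = (-2.329, -13.38). ∠EMJ = 122.2° gives MJ at 34.30° from the x-axis; with |MJ| = 29.5, J = (22.04, 3.243). Then |LJ| = |J − L| = 22.28.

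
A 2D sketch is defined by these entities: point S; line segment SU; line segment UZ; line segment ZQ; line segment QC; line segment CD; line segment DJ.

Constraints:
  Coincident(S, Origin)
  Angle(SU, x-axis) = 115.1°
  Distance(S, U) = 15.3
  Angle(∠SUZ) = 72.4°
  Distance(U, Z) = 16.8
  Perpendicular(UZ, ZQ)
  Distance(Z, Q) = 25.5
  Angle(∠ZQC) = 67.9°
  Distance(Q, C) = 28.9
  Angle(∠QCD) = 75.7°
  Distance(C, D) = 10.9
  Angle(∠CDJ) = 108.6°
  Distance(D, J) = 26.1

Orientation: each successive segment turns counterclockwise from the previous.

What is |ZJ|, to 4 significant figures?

14.56

∠QCD = 75.7° gives CD at 169.1° from the x-axis; with |CD| = 10.9, D = (0.05793, 11.93). ∠CDJ = 108.6° gives DJ at -119.5° from the x-axis; with |DJ| = 26.1, J = (-12.79, -10.78). Then |ZJ| = |J − Z| = 14.56.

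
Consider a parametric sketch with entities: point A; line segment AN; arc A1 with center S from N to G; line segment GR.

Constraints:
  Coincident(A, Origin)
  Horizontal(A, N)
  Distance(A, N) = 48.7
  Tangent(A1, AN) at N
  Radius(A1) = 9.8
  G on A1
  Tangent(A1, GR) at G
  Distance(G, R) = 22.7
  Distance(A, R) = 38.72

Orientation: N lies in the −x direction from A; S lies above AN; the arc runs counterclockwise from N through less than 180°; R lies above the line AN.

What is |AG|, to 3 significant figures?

40.4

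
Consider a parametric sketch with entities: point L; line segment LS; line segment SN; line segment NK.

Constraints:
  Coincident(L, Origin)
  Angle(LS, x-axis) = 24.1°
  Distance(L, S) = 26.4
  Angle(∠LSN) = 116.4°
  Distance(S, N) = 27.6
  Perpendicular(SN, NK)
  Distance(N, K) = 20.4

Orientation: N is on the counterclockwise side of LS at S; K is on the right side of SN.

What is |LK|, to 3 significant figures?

59.1

L is at the origin; LS runs at 24.1° with length 26.4, so S = 26.4·(cos 24.1°, sin 24.1°) = (24.1, 10.8). ∠LSN = 116.4°, so SN runs at 24.1° + (180° − 116.4°) = 87.7° from the x-axis; with |SN| = 27.6, N = S + 27.6·(cos 87.7°, sin 87.7°) = (25.2, 38.4). The perpendicularity gives NK at right angles to SN; with |NK| = 20.4 on the right of SN, K = N + 20.4·(0.999, -0.0401) = (45.6, 37.5). Then |LK| = |K − L| = 59.1.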